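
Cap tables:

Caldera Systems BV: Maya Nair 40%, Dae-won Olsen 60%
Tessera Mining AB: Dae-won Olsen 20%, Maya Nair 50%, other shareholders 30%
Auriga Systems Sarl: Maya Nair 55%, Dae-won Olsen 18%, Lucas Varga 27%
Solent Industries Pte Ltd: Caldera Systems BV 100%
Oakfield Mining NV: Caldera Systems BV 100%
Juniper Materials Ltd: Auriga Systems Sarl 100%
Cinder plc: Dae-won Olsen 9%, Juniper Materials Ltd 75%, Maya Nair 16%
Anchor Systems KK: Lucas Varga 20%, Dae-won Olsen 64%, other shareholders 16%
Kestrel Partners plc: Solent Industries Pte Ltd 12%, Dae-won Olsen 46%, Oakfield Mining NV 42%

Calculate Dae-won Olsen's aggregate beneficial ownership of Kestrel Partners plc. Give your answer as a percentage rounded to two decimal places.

78.40%

Dae-won reaches Kestrel along 3 paths.
Via Caldera → Solent: 60% × 100% × 12% = 7.2%.
Direct stake: 46% = 46%.
Via Caldera → Oakfield: 60% × 100% × 42% = 25.2%.
Total: 7.2% + 46% + 25.2% = 78.4%.
Rounded: 78.40%.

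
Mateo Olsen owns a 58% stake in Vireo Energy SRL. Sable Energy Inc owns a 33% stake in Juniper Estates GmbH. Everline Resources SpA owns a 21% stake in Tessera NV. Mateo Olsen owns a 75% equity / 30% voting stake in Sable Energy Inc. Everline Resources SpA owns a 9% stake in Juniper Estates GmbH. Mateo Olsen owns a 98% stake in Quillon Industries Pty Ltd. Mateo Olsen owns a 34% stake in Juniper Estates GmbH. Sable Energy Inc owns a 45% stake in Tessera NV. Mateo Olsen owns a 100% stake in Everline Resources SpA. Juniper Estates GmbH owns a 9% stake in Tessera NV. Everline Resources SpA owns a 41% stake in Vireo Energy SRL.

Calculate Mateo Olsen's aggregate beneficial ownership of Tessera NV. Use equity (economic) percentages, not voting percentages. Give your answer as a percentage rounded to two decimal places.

60.85%

Mateo reaches Tessera along 5 paths.
Via Everline: 100% × 21% = 21%.
Via Sable: 75% × 45% = 33.75%.
Via Juniper: 34% × 9% = 3.06%.
Via Everline → Juniper: 100% × 9% × 9% = 0.81%.
Via Sable → Juniper: 75% × 33% × 9% = 2.2275%.
Total: 21% + 33.75% + 3.06% + 0.81% + 2.2275% = 60.8475%.
Rounded: 60.85%.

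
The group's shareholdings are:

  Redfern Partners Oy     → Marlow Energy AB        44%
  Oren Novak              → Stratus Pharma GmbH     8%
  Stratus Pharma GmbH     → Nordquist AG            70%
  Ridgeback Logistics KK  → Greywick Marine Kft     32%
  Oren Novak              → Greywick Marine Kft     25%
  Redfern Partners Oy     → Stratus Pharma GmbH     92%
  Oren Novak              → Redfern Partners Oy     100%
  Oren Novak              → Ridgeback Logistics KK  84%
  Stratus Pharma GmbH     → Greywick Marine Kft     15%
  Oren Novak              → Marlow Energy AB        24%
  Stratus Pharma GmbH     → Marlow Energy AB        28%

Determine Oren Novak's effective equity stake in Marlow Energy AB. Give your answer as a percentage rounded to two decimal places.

Oren reaches Marlow along 4 paths.
Via Stratus: 8% × 28% = 2.24%.
Via Redfern → Stratus: 100% × 92% × 28% = 25.76%.
Via Redfern: 100% × 44% = 44%.
Direct stake: 24% = 24%.
Total: 2.24% + 25.76% + 44% + 24% = 96%.
Rounded: 96.00%.

96.00%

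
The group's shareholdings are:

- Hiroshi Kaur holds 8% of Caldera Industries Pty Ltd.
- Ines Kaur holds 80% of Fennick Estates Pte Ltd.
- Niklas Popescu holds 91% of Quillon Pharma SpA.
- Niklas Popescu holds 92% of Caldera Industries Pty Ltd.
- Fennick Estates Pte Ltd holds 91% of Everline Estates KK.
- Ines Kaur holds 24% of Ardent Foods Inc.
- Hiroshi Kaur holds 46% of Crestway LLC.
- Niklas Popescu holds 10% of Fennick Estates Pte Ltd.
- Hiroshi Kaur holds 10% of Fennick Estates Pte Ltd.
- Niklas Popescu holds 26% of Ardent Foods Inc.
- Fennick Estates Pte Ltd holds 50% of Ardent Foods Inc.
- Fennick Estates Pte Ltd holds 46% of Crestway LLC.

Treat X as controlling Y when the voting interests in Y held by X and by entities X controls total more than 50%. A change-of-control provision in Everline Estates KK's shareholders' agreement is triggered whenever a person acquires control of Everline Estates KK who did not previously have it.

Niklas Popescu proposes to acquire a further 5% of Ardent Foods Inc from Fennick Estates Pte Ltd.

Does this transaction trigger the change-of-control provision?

No

The purchase adds only to Niklas's holdings (Fennick's stake shrinks), so Niklas is the only person who could newly come to control Everline.
Niklas holds 91% of Quillon, so Niklas controls Quillon.
Niklas holds 92% of Caldera, so Niklas controls Caldera.
Neither Niklas nor any entity Niklas controls holds any voting interest in Everline.
So before the transaction, Niklas does not control Everline.
After the purchase, Niklas's direct stake in Ardent rises to 26% + 5% = 31%, and Fennick's stake falls to 45%.
Niklas's side now holds 31% of Ardent, not > 50%, so Niklas still does not control Ardent.
After the transaction, neither Niklas nor any entity Niklas controls holds a voting interest in Everline, so Niklas still does not control it.
No new person acquires control, so the clause is not triggered.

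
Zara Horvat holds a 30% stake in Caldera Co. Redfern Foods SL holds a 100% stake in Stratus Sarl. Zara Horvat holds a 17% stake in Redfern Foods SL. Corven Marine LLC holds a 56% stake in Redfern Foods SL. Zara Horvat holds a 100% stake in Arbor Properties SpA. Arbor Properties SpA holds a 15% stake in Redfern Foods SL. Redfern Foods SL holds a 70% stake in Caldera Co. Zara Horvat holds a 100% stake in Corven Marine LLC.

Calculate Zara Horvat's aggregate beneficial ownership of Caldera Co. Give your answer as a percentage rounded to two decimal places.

Zara reaches Caldera along 4 paths.
Direct stake: 30% = 30%.
Via Arbor → Redfern: 100% × 15% × 70% = 10.5%.
Via Corven → Redfern: 100% × 56% × 70% = 39.2%.
Via Redfern: 17% × 70% = 11.9%.
Total: 30% + 10.5% + 39.2% + 11.9% = 91.6%.
Rounded: 91.60%.

91.60%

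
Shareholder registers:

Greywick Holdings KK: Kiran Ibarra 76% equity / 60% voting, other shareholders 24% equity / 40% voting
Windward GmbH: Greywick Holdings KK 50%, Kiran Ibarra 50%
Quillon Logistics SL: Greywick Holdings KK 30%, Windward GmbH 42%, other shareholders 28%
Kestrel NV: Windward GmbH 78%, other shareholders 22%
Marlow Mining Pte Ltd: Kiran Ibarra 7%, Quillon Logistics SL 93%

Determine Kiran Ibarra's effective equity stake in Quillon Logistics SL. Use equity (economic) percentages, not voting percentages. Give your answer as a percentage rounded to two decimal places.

Kiran reaches Quillon along 3 paths.
Via Greywick: 76% × 30% = 22.8%.
Via Greywick → Windward: 76% × 50% × 42% = 15.96%.
Via Windward: 50% × 42% = 21%.
Total: 22.8% + 15.96% + 21% = 59.76%.

59.76%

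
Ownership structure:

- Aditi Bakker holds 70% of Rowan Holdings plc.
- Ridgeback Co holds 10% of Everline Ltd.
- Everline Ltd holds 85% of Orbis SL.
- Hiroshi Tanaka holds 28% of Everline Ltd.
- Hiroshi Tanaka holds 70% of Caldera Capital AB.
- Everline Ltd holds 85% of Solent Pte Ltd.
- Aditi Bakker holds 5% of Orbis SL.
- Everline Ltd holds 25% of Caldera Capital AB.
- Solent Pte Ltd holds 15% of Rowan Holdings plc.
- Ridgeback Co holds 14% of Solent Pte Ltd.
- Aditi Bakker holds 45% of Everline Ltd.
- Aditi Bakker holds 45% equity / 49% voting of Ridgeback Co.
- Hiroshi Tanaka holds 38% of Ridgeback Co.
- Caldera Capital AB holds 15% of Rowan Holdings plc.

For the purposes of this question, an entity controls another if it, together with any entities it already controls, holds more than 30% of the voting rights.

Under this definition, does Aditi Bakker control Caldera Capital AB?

No

Aditi holds 49% of Ridgeback, so Aditi controls Ridgeback.
Ridgeback and Aditi together hold 10% + 45% = 55% of Everline, so Aditi controls Everline.
Ridgeback and Everline together hold 14% + 85% = 99% of Solent, so Aditi controls Solent.
Solent and Aditi together hold 15% + 70% = 85% of Rowan, so Aditi controls Rowan.
Everline and Aditi together hold 85% + 5% = 90% of Orbis, so Aditi controls Orbis.
In Caldera, Aditi's side holds only 25%, not > 30%.
So Aditi does not control Caldera.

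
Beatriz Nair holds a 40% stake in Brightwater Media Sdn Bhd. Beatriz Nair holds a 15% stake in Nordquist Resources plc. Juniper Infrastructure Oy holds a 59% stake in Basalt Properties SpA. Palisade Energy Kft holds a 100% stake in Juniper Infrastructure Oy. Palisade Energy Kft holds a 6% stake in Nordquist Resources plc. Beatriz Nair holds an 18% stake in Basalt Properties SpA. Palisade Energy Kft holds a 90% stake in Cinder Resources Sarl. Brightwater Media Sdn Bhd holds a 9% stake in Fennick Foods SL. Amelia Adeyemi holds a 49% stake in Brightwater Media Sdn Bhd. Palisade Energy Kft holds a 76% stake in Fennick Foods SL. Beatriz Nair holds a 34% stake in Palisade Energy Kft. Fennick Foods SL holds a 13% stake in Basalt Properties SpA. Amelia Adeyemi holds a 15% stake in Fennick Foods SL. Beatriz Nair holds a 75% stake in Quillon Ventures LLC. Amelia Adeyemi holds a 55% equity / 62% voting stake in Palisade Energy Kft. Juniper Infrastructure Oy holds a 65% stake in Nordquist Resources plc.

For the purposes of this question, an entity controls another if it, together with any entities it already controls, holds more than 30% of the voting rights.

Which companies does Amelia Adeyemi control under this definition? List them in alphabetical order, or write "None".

Basalt Properties SpA, Brightwater Media Sdn Bhd, Cinder Resources Sarl, Fennick Foods SL, Juniper Infrastructure Oy, Nordquist Resources plc, Palisade Energy Kft

Amelia holds 49% of Brightwater, so Amelia controls Brightwater.
Amelia holds 62% of Palisade, so Amelia controls Palisade.
Palisade and Amelia and Brightwater together hold 76% + 15% + 9% = 100% of Fennick, so Amelia controls Fennick.
Palisade holds 100% of Juniper, so Amelia controls Juniper.
Fennick and Juniper together hold 13% + 59% = 72% of Basalt, so Amelia controls Basalt.
Palisade holds 90% of Cinder, so Amelia controls Cinder.
Palisade and Juniper together hold 6% + 65% = 71% of Nordquist, so Amelia controls Nordquist.
No other company's threshold is met.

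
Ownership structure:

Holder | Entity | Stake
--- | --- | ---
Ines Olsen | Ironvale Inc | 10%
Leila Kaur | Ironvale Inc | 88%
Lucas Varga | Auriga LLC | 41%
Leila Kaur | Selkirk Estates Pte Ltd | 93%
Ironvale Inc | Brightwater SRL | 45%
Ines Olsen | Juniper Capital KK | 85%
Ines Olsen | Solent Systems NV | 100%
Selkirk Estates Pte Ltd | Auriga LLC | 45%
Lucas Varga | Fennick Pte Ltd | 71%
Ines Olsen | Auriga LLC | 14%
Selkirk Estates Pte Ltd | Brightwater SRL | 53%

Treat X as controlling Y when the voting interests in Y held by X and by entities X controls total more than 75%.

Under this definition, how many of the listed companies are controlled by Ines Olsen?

Ines holds 100% of Solent, so Ines controls Solent.
Ines holds 85% of Juniper, so Ines controls Juniper.
No other company's threshold is met.
Ines controls 2 companies.

2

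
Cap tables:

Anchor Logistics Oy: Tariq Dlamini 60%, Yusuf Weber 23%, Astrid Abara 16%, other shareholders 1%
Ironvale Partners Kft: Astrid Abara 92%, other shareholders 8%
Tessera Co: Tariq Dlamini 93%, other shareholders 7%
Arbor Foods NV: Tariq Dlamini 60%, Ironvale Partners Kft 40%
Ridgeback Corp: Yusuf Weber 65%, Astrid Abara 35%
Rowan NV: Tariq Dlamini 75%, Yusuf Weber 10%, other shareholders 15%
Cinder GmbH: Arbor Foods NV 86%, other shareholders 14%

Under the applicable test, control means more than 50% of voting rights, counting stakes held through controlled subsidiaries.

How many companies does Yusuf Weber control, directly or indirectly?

1

Yusuf holds 65% of Ridgeback, so Yusuf controls Ridgeback.
No other company's threshold is met.
Yusuf controls 1 company.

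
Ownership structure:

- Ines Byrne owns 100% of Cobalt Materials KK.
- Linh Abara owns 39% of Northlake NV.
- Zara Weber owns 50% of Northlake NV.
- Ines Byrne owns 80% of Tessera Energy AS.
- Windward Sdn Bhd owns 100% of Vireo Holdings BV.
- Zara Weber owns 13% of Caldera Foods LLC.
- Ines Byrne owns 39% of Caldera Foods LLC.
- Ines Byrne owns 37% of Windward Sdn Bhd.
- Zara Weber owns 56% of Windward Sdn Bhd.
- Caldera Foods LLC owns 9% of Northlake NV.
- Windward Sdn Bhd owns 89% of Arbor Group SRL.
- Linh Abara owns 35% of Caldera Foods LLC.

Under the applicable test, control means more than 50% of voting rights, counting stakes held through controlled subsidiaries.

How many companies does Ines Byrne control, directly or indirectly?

Ines holds 80% of Tessera, so Ines controls Tessera.
Ines holds 100% of Cobalt, so Ines controls Cobalt.
No other company's threshold is met.
Ines controls 2 companies.

2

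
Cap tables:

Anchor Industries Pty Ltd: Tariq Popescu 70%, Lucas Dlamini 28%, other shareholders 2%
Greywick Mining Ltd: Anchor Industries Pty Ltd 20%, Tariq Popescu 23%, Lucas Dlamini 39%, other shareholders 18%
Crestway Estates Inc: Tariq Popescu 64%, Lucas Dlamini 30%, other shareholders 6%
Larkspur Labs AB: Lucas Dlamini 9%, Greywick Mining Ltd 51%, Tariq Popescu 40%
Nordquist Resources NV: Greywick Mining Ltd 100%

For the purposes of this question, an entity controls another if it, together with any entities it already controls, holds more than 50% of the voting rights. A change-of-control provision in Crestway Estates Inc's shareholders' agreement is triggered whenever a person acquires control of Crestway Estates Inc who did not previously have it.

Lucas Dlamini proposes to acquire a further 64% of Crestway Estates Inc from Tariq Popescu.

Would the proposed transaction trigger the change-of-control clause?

The purchase adds only to Lucas's holdings (Tariq's stake shrinks), so Lucas is the only person who could newly come to control Crestway.
Lucas's largest direct stake is 39% in Greywick, which does not meet the threshold, so Lucas controls no company.
In Crestway, Lucas's side holds only 30%, not > 50%.
So before the transaction, Lucas does not control Crestway.
After the purchase, Lucas's direct stake in Crestway rises to 30% + 64% = 94%, and Tariq's stake falls to 0%.
Lucas holds 94% of Crestway, so Lucas controls Crestway.
Lucas did not control Crestway before and does after, so the clause is triggered.

Yes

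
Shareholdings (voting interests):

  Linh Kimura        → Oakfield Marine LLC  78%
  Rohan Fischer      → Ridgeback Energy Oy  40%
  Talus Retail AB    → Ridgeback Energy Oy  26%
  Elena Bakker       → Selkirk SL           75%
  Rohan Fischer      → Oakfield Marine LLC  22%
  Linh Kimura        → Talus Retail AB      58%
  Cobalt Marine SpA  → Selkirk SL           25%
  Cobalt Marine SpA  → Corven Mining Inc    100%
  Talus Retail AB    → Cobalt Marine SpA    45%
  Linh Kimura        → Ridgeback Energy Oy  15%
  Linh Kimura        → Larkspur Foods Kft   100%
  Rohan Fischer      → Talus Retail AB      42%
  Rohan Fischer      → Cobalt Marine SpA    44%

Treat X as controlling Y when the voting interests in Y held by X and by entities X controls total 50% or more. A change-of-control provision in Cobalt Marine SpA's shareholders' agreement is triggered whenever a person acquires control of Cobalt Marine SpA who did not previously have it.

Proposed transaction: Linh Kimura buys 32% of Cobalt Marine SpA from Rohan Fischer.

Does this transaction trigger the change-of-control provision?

Yes

The purchase adds only to Linh's holdings (Rohan's stake shrinks), so Linh is the only person who could newly come to control Cobalt.
Linh holds 58% of Talus, so Linh controls Talus.
Linh holds 100% of Larkspur, so Linh controls Larkspur.
Linh holds 78% of Oakfield, so Linh controls Oakfield.
In Cobalt, Linh's side holds only 45%, not ≥ 50%.
So before the transaction, Linh does not control Cobalt.
After the purchase, Linh holds 32% of Cobalt directly, and Rohan's stake falls to 12%.
Talus and Linh together hold 45% + 32% = 77% of Cobalt, so Linh controls Cobalt.
Linh did not control Cobalt before and does after, so the clause is triggered.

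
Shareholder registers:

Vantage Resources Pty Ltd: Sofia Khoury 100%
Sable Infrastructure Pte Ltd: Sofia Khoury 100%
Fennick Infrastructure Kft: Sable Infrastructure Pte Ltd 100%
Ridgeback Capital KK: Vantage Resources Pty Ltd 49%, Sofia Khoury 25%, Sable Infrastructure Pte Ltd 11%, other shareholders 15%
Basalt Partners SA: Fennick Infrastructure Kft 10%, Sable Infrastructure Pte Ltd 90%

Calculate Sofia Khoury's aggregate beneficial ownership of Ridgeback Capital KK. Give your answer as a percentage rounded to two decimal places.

85.00%

Sofia reaches Ridgeback along 3 paths.
Via Vantage: 100% × 49% = 49%.
Direct stake: 25% = 25%.
Via Sable: 100% × 11% = 11%.
Total: 49% + 25% + 11% = 85%.
Rounded: 85.00%.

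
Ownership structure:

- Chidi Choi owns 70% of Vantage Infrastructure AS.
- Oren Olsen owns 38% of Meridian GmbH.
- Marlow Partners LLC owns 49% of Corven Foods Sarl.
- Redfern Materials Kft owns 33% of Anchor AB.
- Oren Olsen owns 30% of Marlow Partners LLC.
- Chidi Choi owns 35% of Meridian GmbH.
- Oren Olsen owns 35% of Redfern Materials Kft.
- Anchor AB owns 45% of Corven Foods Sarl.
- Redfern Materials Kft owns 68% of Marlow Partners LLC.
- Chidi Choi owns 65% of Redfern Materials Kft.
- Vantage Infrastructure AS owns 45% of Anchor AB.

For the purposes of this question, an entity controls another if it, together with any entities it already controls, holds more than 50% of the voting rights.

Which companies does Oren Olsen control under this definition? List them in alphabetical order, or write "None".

Oren's largest direct stake is 38% in Meridian, which does not meet the threshold.

None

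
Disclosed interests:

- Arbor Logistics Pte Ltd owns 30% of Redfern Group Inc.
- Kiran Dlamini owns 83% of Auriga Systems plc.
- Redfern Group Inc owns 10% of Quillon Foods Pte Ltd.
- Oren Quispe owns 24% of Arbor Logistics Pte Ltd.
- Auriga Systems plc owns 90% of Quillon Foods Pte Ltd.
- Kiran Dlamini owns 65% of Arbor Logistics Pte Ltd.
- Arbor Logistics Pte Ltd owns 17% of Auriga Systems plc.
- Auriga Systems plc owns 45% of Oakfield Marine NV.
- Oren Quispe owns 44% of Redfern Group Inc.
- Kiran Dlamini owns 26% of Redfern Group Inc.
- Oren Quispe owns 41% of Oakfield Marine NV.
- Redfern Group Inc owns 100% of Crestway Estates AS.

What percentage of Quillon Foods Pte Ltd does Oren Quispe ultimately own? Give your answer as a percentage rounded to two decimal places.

Oren reaches Quillon along 3 paths.
Via Arbor → Auriga: 24% × 17% × 90% = 3.672%.
Via Redfern: 44% × 10% = 4.4%.
Via Arbor → Redfern: 24% × 30% × 10% = 0.72%.
Total: 3.672% + 4.4% + 0.72% = 8.792%.
Rounded: 8.79%.

8.79%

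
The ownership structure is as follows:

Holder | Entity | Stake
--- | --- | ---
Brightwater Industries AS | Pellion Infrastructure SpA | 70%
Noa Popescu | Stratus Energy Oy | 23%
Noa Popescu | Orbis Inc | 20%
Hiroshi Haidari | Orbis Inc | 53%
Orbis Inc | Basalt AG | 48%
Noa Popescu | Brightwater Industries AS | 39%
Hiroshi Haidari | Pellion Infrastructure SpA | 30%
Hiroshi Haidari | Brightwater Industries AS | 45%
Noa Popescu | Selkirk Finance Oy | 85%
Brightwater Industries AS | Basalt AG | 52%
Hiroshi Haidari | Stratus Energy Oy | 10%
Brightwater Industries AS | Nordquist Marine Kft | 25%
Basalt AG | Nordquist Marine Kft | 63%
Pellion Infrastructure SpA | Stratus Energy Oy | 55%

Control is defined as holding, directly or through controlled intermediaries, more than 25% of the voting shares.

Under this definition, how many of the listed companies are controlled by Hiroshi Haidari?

6

Hiroshi holds 53% of Orbis, so Hiroshi controls Orbis.
Hiroshi holds 45% of Brightwater, so Hiroshi controls Brightwater.
Hiroshi and Brightwater together hold 30% + 70% = 100% of Pellion, so Hiroshi controls Pellion.
Pellion and Hiroshi together hold 55% + 10% = 65% of Stratus, so Hiroshi controls Stratus.
Brightwater and Orbis together hold 52% + 48% = 100% of Basalt, so Hiroshi controls Basalt.
Brightwater and Basalt together hold 25% + 63% = 88% of Nordquist, so Hiroshi controls Nordquist.
No other company's threshold is met.
Hiroshi controls 6 companies.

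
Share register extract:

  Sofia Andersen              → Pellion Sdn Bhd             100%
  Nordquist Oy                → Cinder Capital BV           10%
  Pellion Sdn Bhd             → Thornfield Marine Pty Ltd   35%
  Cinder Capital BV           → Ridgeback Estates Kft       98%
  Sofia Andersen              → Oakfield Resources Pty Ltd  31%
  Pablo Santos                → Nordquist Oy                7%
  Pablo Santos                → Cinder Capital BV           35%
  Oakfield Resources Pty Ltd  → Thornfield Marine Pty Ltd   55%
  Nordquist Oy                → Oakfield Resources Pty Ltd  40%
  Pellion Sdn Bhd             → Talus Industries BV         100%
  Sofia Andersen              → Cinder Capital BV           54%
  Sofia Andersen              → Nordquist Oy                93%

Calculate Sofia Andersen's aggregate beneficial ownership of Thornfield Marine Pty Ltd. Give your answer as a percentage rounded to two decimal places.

72.51%

Sofia reaches Thornfield along 3 paths.
Via Pellion: 100% × 35% = 35%.
Via Nordquist → Oakfield: 93% × 40% × 55% = 20.46%.
Via Oakfield: 31% × 55% = 17.05%.
Total: 35% + 20.46% + 17.05% = 72.51%.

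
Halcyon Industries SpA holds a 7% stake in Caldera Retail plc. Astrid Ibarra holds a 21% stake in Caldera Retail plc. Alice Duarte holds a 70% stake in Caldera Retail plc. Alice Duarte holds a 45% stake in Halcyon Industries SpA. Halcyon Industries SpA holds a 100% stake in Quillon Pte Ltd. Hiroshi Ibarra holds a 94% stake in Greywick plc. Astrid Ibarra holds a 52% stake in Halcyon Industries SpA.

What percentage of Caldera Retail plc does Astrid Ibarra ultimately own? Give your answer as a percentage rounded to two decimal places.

24.64%

Astrid reaches Caldera along 2 paths.
Direct stake: 21% = 21%.
Via Halcyon: 52% × 7% = 3.64%.
Total: 21% + 3.64% = 24.64%.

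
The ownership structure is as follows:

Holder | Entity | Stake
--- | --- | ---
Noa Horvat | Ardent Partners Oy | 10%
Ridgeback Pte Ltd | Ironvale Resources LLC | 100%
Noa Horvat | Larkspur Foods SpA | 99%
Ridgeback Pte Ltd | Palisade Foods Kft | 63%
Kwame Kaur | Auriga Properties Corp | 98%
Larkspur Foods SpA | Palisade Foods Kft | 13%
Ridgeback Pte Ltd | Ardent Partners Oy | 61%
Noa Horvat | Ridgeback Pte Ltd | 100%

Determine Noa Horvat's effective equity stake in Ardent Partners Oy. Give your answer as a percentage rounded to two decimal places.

Noa reaches Ardent along 2 paths.
Via Ridgeback: 100% × 61% = 61%.
Direct stake: 10% = 10%.
Total: 61% + 10% = 71%.
Rounded: 71.00%.

71.00%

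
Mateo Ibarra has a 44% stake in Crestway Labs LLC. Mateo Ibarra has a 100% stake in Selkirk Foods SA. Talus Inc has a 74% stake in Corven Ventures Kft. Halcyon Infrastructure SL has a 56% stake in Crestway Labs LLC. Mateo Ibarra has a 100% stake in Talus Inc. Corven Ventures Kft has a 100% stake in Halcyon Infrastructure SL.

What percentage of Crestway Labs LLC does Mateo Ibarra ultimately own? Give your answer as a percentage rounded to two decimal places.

85.44%

Mateo reaches Crestway along 2 paths.
Via Talus → Corven → Halcyon: 100% × 74% × 100% × 56% = 41.44%.
Direct stake: 44% = 44%.
Total: 41.44% + 44% = 85.44%.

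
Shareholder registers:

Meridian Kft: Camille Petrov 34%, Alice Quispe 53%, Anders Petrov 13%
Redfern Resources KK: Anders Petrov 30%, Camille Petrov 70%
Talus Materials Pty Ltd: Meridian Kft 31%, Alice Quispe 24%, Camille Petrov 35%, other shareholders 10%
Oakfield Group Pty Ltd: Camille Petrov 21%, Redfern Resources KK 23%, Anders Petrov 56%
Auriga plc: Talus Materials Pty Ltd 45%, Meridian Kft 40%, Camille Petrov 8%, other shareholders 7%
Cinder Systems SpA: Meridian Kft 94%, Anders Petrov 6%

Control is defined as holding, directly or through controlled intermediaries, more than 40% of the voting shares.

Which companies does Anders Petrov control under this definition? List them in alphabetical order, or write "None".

Anders holds 56% of Oakfield, so Anders controls Oakfield.
No other company's threshold is met.

Oakfield Group Pty Ltd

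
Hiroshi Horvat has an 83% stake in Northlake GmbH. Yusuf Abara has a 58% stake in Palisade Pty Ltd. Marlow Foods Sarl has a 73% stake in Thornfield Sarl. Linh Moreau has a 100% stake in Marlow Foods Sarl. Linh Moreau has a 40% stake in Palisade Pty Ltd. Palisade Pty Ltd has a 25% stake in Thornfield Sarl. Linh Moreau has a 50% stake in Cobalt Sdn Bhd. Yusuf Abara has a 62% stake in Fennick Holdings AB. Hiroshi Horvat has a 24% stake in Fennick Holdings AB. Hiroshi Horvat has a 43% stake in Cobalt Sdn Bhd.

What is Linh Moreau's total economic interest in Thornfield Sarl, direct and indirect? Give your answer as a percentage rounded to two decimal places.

Linh reaches Thornfield along 2 paths.
Via Marlow: 100% × 73% = 73%.
Via Palisade: 40% × 25% = 10%.
Total: 73% + 10% = 83%.
Rounded: 83.00%.

83.00%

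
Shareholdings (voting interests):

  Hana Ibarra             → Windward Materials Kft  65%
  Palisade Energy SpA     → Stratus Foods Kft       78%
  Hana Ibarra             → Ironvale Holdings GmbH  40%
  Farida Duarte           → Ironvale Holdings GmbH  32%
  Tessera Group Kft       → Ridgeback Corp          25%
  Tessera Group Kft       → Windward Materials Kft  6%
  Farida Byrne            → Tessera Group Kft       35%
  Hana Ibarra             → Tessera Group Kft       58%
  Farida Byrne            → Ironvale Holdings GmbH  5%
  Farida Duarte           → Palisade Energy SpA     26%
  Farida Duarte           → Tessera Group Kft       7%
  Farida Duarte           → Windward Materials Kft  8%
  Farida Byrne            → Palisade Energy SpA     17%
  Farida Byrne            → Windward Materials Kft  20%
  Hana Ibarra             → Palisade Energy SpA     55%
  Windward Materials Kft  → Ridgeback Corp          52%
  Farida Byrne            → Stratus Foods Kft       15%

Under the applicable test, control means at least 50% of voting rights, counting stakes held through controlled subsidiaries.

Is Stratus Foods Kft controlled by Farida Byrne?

Farida Byrne's largest direct stake is 35% in Tessera, which does not meet the threshold, so Farida Byrne controls no company.
In Stratus, Farida Byrne's side holds only 15%, not ≥ 50%.
So Farida Byrne does not control Stratus.

No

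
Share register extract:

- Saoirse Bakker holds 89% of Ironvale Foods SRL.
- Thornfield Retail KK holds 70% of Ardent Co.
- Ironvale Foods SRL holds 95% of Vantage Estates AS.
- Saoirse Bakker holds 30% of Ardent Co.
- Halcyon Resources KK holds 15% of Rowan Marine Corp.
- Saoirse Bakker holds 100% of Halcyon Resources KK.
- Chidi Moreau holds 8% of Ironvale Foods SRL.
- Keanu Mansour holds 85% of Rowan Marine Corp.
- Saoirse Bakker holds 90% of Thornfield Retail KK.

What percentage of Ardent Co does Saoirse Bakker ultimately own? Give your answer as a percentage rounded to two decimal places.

Saoirse reaches Ardent along 2 paths.
Direct stake: 30% = 30%.
Via Thornfield: 90% × 70% = 63%.
Total: 30% + 63% = 93%.
Rounded: 93.00%.

93.00%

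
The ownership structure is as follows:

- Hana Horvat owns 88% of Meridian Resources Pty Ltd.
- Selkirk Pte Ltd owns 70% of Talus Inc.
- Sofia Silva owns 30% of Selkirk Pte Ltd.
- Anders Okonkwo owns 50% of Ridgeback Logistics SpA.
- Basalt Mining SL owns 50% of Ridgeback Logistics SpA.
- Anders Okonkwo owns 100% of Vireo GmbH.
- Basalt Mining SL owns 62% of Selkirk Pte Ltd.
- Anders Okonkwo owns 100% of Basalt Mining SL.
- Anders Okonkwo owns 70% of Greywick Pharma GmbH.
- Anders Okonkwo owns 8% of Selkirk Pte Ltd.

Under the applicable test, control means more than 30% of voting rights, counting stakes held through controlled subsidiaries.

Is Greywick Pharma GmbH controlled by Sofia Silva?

Sofia's largest direct stake is 30% in Selkirk, which does not meet the threshold, so Sofia controls no company.
Neither Sofia nor any entity Sofia controls holds any voting interest in Greywick.
So Sofia does not control Greywick.

No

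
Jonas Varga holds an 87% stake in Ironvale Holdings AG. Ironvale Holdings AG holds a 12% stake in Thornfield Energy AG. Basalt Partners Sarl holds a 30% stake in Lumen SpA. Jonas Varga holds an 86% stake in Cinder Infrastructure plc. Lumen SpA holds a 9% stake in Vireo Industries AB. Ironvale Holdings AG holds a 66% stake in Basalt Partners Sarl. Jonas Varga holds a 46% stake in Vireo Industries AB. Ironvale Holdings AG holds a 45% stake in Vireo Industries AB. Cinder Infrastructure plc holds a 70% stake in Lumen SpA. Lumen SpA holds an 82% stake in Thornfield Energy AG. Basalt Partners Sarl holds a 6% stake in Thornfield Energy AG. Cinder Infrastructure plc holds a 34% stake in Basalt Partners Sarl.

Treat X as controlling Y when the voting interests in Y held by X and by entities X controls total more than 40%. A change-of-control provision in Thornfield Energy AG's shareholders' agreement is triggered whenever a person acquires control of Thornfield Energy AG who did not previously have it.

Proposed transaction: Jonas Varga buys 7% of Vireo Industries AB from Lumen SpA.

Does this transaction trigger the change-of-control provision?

No

The purchase adds only to Jonas's holdings (Lumen's stake shrinks), so Jonas is the only person who could newly come to control Thornfield.
Jonas holds 87% of Ironvale, so Jonas controls Ironvale.
Jonas holds 86% of Cinder, so Jonas controls Cinder.
Ironvale and Cinder together hold 66% + 34% = 100% of Basalt, so Jonas controls Basalt.
Cinder and Basalt together hold 70% + 30% = 100% of Lumen, so Jonas controls Lumen.
Ironvale and Lumen and Basalt together hold 12% + 82% + 6% = 100% of Thornfield, so Jonas controls Thornfield.
So Jonas already controls Thornfield before the transaction.
After the purchase, Jonas's direct stake in Vireo rises to 46% + 7% = 53%, and Lumen's stake falls to 2%.
Jonas controlled Thornfield already, so this is not a new person acquiring control; every other person's position is unchanged or reduced.
No new person acquires control, so the clause is not triggered.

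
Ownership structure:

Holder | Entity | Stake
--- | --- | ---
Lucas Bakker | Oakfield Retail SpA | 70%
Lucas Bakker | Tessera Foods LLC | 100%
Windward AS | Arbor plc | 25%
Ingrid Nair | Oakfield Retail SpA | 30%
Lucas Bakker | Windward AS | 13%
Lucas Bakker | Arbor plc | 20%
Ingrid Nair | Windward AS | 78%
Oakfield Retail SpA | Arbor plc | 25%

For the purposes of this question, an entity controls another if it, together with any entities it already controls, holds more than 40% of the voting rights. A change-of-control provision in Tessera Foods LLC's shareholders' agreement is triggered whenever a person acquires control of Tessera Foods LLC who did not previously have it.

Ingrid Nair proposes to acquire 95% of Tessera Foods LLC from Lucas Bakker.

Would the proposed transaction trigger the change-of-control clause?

The purchase adds only to Ingrid's holdings (Lucas's stake shrinks), so Ingrid is the only person who could newly come to control Tessera.
Ingrid holds 78% of Windward, so Ingrid controls Windward.
Neither Ingrid nor any entity Ingrid controls holds any voting interest in Tessera.
So before the transaction, Ingrid does not control Tessera.
After the purchase, Ingrid holds 95% of Tessera directly, and Lucas's stake falls to 5%.
Ingrid holds 95% of Tessera, so Ingrid controls Tessera.
Ingrid did not control Tessera before and does after, so the clause is triggered.

Yes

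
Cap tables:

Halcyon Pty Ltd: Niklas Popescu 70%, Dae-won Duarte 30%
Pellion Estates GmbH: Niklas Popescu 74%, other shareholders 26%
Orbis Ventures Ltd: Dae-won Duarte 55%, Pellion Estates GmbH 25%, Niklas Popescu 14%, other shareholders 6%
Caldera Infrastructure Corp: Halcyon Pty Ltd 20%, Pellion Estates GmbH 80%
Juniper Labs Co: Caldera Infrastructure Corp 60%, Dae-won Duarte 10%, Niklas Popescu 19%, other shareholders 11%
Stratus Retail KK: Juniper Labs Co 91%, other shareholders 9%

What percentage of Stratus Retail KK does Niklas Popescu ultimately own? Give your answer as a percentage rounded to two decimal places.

57.26%

Niklas reaches Stratus along 3 paths.
Via Halcyon → Caldera → Juniper: 70% × 20% × 60% × 91% = 7.644%.
Via Pellion → Caldera → Juniper: 74% × 80% × 60% × 91% = 32.3232%.
Via Juniper: 19% × 91% = 17.29%.
Total: 7.644% + 32.3232% + 17.29% = 57.2572%.
Rounded: 57.26%.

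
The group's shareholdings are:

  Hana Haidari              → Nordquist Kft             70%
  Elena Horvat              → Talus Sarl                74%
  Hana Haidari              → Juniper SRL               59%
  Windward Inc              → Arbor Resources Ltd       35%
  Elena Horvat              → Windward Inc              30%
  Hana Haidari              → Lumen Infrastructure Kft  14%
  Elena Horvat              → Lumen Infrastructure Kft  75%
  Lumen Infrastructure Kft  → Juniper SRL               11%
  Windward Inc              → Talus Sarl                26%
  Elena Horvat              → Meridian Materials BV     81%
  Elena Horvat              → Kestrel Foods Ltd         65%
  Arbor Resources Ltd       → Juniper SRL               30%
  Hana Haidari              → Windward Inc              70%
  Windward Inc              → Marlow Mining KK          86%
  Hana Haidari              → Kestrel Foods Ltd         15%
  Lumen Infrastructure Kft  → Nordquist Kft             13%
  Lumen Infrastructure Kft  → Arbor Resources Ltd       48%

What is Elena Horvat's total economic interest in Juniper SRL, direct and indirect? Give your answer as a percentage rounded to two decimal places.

Elena reaches Juniper along 3 paths.
Via Lumen → Arbor: 75% × 48% × 30% = 10.8%.
Via Windward → Arbor: 30% × 35% × 30% = 3.15%.
Via Lumen: 75% × 11% = 8.25%.
Total: 10.8% + 3.15% + 8.25% = 22.2%.
Rounded: 22.20%.

22.20%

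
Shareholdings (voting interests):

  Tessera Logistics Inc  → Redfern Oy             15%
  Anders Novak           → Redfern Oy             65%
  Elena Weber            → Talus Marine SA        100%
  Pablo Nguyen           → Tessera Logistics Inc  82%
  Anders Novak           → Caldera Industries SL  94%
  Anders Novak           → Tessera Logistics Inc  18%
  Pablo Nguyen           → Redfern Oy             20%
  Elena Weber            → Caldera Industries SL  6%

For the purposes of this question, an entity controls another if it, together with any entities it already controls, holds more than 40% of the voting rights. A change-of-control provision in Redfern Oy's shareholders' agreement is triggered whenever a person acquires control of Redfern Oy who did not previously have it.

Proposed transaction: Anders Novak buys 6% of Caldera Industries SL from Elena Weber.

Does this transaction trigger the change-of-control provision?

No

The purchase adds only to Anders's holdings (Elena's stake shrinks), so Anders is the only person who could newly come to control Redfern.
Anders holds 65% of Redfern, so Anders controls Redfern.
So Anders already controls Redfern before the transaction.
After the purchase, Anders's direct stake in Caldera rises to 94% + 6% = 100%, and Elena's stake falls to 0%.
Anders controlled Redfern already, so this is not a new person acquiring control; every other person's position is unchanged or reduced.
No new person acquires control, so the clause is not triggered.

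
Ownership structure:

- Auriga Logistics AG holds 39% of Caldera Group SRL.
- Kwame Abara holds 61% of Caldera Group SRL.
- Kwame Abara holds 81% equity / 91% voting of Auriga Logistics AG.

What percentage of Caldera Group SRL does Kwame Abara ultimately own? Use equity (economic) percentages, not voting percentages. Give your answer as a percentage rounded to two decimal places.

Kwame reaches Caldera along 2 paths.
Via Auriga: 81% × 39% = 31.59%.
Direct stake: 61% = 61%.
Total: 31.59% + 61% = 92.59%.

92.59%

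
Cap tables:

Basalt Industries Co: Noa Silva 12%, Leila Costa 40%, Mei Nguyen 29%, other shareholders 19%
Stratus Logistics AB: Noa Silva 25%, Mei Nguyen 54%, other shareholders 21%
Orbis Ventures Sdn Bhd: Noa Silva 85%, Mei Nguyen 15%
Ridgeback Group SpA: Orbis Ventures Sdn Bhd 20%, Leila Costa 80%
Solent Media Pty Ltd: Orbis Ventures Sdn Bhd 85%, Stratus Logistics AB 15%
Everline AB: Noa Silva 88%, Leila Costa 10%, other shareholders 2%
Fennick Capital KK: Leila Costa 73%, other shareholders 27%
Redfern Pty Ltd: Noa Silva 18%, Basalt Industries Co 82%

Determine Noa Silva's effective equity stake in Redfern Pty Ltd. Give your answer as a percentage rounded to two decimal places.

Noa reaches Redfern along 2 paths.
Direct stake: 18% = 18%.
Via Basalt: 12% × 82% = 9.84%.
Total: 18% + 9.84% = 27.84%.

27.84%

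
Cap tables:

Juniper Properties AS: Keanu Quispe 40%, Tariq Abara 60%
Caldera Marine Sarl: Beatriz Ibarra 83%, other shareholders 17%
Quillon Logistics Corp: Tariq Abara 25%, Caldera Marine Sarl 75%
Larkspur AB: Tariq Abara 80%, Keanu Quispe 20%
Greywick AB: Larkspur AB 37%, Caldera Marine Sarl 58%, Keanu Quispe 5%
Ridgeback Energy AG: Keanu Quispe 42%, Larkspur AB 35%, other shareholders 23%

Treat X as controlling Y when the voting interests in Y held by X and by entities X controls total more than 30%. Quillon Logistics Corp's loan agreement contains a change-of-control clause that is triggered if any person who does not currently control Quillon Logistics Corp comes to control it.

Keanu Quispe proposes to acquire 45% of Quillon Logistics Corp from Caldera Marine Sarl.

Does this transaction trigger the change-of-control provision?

The purchase adds only to Keanu's holdings (Caldera's stake shrinks), so Keanu is the only person who could newly come to control Quillon.
Keanu holds 40% of Juniper, so Keanu controls Juniper.
Keanu holds 42% of Ridgeback, so Keanu controls Ridgeback.
Neither Keanu nor any entity Keanu controls holds any voting interest in Quillon.
So before the transaction, Keanu does not control Quillon.
After the purchase, Keanu holds 45% of Quillon directly, and Caldera's stake falls to 30%.
Keanu holds 45% of Quillon, so Keanu controls Quillon.
Keanu did not control Quillon before and does after, so the clause is triggered.

Yes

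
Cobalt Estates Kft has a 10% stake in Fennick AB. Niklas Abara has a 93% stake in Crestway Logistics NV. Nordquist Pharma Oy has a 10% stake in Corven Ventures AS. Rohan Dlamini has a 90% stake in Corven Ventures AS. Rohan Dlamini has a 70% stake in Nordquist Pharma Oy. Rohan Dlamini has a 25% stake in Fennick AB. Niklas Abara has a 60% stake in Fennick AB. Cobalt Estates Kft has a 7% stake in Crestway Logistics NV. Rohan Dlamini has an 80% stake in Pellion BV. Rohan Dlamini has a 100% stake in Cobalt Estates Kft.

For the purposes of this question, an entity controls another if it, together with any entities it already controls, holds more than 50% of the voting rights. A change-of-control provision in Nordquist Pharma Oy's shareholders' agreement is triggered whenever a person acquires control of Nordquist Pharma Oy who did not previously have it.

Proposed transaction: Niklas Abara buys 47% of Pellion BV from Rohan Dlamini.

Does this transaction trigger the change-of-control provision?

No

The purchase adds only to Niklas's holdings (Rohan's stake shrinks), so Niklas is the only person who could newly come to control Nordquist.
Niklas holds 93% of Crestway, so Niklas controls Crestway.
Niklas holds 60% of Fennick, so Niklas controls Fennick.
Neither Niklas nor any entity Niklas controls holds any voting interest in Nordquist.
So before the transaction, Niklas does not control Nordquist.
After the purchase, Niklas holds 47% of Pellion directly, and Rohan's stake falls to 33%.
Niklas's side now holds 47% of Pellion, not > 50%, so Niklas still does not control Pellion.
After the transaction, neither Niklas nor any entity Niklas controls holds a voting interest in Nordquist, so Niklas still does not control it.
No new person acquires control, so the clause is not triggered.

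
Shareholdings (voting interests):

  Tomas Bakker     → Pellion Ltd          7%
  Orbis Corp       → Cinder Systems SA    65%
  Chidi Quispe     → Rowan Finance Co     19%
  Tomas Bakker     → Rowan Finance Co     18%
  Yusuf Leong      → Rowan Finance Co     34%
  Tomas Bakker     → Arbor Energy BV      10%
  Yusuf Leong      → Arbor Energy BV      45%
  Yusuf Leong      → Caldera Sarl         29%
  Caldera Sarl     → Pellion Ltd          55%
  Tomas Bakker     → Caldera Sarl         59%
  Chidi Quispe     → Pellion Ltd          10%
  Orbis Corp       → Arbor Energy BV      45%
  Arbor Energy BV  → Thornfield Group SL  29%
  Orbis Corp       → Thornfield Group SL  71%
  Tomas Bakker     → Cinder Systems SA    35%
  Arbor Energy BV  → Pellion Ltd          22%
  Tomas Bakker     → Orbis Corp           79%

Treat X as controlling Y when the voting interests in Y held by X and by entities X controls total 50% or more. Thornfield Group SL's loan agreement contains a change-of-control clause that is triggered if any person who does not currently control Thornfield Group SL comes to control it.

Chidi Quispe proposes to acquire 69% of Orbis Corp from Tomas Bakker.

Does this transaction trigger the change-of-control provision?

The purchase adds only to Chidi's holdings (Tomas's stake shrinks), so Chidi is the only person who could newly come to control Thornfield.
Chidi's largest direct stake is 19% in Rowan, which does not meet the threshold, so Chidi controls no company.
Neither Chidi nor any entity Chidi controls holds any voting interest in Thornfield.
So before the transaction, Chidi does not control Thornfield.
After the purchase, Chidi holds 69% of Orbis directly, and Tomas's stake falls to 10%.
Chidi holds 69% of Orbis, so Chidi controls Orbis.
Orbis holds 71% of Thornfield, so Chidi controls Thornfield.
Chidi did not control Thornfield before and does after, so the clause is triggered.

Yes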